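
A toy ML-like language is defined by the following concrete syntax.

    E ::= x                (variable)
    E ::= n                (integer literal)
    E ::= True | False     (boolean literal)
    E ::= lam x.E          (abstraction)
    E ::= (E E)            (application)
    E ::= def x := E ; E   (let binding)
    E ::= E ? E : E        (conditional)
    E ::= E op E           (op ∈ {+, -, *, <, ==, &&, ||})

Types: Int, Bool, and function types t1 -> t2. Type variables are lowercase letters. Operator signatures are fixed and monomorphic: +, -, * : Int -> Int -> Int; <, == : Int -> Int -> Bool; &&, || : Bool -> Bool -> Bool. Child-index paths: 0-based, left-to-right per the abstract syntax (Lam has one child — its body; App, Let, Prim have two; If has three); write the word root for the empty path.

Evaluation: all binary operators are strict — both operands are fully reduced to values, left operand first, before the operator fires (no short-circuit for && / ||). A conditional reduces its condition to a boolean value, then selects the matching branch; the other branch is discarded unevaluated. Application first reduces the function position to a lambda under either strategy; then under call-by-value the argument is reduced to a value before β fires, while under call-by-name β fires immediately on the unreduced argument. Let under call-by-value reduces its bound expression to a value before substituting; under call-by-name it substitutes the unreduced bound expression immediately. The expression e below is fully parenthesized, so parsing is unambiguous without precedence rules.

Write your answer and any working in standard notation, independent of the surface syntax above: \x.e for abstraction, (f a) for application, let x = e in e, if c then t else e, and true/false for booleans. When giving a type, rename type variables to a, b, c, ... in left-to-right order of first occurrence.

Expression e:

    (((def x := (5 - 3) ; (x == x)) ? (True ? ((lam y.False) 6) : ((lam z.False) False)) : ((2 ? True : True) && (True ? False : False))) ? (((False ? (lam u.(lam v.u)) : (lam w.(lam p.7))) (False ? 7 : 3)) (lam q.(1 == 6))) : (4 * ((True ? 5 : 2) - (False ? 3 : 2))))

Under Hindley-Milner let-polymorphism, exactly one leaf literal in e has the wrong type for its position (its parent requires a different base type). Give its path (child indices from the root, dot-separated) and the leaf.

Answer: 0.2.0.0 : 2

Derivation:
  unify Int ~ Int
  unify Int ~ Int
let x : Int
x : Int
  unify Int ~ Int
x : Int
  unify Int ~ Int
  unify Bool ~ Bool
  unify Bool ~ Bool
\y._ : a -> Bool
  unify a -> Bool ~ Int -> b
  unify a ~ Int
  unify Bool ~ b
_ _ : Bool
\z._ : c -> Bool
  unify c -> Bool ~ Bool -> d
  unify c ~ Bool
  unify Bool ~ d
_ _ : Bool
  unify Bool ~ Bool
  unify Int ~ Bool
  FAIL: mismatch Int ~ Bool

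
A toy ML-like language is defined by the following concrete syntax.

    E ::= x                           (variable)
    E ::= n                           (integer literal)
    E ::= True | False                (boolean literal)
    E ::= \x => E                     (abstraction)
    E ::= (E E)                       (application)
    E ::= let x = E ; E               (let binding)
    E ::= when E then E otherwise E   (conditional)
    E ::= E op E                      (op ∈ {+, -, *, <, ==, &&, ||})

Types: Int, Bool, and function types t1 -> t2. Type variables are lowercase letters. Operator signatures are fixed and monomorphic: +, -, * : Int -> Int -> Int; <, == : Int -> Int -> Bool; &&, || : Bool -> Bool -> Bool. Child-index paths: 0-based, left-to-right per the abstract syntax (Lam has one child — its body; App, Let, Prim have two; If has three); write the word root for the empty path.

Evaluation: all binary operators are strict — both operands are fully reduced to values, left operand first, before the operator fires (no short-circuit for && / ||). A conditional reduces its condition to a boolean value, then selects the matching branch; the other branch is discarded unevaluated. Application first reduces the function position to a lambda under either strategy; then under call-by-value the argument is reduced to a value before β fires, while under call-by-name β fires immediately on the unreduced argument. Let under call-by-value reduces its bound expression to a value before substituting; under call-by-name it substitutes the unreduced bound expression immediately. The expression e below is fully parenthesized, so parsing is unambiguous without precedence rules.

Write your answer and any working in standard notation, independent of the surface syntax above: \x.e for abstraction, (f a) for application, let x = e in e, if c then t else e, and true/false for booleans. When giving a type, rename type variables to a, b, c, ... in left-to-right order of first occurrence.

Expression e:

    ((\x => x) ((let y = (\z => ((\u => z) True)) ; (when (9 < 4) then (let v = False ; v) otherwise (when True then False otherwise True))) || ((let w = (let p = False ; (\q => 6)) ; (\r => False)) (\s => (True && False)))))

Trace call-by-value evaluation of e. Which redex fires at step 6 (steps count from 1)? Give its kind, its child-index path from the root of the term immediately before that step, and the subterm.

Working:
step 0: ((\x.x) ((let y = (\z.((\u.z) true)) in (if (9 < 4) then (let v = false in v) else (if true then false else true))) || ((let w = (let p = false in (\q.6)) in (\r.false)) (\s.(true && false)))))
step 1: [let@1.0] ((\x.x) ((if (9 < 4) then (let v = false in v) else (if true then false else true)) || ((let w = (let p = false in (\q.6)) in (\r.false)) (\s.(true && false)))))
step 2: [delta@1.0.0] ((\x.x) ((if false then (let v = false in v) else (if true then false else true)) || ((let w = (let p = false in (\q.6)) in (\r.false)) (\s.(true && false)))))
step 3: [if@1.0] ((\x.x) ((if true then false else true) || ((let w = (let p = false in (\q.6)) in (\r.false)) (\s.(true && false)))))
step 4: [if@1.0] ((\x.x) (false || ((let w = (let p = false in (\q.6)) in (\r.false)) (\s.(true && false)))))
step 5: [let@1.1.0.0] ((\x.x) (false || ((let w = (\q.6) in (\r.false)) (\s.(true && false)))))
step 6: [let@1.1.0] ((\x.x) (false || ((\r.false) (\s.(true && false)))))

Answer: let at 1.1.0 : (let w = (\q.6) in (\r.false))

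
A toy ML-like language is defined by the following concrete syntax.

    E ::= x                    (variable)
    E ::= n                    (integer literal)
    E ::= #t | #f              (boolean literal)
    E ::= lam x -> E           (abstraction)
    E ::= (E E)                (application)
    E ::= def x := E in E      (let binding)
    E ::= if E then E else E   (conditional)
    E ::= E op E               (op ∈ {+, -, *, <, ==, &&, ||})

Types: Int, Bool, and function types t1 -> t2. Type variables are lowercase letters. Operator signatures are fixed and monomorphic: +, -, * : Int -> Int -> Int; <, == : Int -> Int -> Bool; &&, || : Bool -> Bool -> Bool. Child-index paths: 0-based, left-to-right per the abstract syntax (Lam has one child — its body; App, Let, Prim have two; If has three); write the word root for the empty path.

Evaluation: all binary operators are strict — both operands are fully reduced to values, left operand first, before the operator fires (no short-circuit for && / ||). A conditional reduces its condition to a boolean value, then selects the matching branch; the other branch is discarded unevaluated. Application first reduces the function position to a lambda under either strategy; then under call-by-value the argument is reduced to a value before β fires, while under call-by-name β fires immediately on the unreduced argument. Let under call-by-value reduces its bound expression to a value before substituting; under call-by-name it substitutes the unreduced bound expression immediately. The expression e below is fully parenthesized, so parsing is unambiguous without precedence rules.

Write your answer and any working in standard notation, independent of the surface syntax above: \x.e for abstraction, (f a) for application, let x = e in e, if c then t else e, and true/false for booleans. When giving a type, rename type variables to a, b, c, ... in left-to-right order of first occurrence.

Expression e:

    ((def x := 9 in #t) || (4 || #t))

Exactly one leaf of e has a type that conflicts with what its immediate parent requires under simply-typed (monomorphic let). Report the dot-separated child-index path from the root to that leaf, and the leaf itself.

Answer: 1.0 : 4

Working:
let x : Int
  unify Bool ~ Bool
  unify Int ~ Bool
  FAIL: mismatch Int ~ Bool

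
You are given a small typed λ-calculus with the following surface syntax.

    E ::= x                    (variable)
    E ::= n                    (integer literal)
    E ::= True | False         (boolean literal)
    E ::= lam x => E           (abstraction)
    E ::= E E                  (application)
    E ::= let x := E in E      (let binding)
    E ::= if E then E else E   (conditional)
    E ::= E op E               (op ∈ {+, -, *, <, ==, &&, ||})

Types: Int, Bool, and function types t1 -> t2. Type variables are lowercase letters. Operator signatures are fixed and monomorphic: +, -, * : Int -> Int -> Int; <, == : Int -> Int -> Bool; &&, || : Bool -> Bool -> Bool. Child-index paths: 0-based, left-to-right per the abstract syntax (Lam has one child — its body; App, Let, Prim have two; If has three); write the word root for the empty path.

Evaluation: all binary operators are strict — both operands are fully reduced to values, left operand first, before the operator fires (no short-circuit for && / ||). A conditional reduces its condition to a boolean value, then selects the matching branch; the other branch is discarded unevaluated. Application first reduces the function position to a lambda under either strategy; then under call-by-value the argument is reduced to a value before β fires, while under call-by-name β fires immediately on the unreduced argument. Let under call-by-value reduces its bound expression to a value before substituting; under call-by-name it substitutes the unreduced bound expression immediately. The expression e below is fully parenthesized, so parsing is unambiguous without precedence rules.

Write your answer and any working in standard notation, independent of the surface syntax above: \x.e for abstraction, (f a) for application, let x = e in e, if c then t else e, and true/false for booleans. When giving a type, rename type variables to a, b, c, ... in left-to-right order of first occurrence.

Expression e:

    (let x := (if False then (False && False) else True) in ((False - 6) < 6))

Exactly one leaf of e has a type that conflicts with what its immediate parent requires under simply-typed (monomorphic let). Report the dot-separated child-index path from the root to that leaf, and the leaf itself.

Answer: 1.0.0 : false

Working:
  unify Bool ~ Bool
  unify Bool ~ Bool
  unify Bool ~ Bool
  unify Bool ~ Bool
let x : Bool
  unify Bool ~ Int
  FAIL: mismatch Bool ~ Int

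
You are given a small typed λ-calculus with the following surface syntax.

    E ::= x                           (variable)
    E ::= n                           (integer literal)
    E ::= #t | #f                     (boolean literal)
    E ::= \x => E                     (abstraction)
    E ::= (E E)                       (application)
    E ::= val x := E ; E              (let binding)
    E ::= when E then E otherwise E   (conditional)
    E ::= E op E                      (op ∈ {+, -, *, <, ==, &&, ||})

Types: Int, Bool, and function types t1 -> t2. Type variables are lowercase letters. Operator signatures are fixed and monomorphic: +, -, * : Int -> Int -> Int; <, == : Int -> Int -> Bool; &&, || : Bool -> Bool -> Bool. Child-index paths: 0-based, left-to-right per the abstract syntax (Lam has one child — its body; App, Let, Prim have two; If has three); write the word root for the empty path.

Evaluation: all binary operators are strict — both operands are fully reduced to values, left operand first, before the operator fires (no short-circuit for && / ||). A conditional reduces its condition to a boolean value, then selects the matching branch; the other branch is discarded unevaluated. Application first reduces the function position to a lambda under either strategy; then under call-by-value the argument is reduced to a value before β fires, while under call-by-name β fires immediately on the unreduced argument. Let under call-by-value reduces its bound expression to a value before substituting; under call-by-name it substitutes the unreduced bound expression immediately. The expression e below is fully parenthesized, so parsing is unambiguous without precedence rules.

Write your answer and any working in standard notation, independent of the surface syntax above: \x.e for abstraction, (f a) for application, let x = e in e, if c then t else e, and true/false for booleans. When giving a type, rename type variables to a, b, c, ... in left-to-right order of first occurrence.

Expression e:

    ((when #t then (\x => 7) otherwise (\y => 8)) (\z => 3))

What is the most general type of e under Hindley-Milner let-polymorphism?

Derivation:
  unify Bool ~ Bool
\x._ : a -> Int
\y._ : b -> Int
  unify a -> Int ~ b -> Int
  unify a ~ b
  unify Int ~ Int
\z._ : c -> Int
  unify b -> Int ~ (c -> Int) -> d
  unify b ~ c -> Int
  unify Int ~ d
_ _ : Int

Answer: Int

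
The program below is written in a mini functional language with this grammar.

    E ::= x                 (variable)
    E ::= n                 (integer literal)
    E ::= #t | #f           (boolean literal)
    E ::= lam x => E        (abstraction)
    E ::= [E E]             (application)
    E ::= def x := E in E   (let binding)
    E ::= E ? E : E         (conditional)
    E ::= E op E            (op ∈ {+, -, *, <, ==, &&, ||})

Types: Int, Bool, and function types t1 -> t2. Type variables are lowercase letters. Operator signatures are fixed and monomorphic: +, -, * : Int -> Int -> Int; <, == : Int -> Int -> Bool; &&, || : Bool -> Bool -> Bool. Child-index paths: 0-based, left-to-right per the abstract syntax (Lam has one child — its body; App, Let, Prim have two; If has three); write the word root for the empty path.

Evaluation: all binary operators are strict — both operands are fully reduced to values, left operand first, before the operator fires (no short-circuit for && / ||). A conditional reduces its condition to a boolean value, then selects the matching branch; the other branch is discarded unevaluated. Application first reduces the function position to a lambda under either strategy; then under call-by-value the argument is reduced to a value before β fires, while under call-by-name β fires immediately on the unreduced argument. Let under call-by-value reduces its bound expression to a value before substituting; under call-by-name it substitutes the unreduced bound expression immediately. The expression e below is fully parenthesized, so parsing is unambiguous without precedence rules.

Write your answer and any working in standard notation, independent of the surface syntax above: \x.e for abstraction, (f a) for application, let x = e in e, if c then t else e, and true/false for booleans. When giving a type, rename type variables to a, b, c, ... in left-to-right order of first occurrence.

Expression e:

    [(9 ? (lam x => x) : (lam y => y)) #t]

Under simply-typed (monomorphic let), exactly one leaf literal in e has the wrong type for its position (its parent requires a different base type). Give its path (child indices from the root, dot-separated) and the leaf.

Answer: 0.0 : 9

Trace:
  unify Int ~ Bool
  FAIL: mismatch Int ~ Bool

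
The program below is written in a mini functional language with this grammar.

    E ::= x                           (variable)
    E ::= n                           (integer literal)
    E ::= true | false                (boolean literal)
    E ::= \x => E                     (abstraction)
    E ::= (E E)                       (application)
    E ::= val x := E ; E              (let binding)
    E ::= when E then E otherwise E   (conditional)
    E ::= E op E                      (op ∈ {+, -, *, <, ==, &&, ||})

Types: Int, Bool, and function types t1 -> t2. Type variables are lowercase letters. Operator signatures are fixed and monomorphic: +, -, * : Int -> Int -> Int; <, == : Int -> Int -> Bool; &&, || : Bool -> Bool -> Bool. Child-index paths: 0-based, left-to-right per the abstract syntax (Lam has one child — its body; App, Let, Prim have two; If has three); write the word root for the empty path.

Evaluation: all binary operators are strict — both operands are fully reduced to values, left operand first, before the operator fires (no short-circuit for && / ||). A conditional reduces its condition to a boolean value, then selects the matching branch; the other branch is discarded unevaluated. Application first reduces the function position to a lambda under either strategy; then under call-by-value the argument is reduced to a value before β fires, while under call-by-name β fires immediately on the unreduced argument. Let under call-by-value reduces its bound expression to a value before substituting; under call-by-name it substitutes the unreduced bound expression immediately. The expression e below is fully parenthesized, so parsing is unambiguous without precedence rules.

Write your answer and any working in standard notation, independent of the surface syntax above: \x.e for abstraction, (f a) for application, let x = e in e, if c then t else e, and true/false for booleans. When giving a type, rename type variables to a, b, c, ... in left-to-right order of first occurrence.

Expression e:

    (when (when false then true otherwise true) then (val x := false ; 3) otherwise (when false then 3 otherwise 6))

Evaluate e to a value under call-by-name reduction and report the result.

Trace:
step 0: (if (if false then true else true) then (let x = false in 3) else (if false then 3 else 6))
step 1: [if@0] (if true then (let x = false in 3) else (if false then 3 else 6))
step 2: [if@root] (let x = false in 3)
step 3: [let@root] 3

Answer: 3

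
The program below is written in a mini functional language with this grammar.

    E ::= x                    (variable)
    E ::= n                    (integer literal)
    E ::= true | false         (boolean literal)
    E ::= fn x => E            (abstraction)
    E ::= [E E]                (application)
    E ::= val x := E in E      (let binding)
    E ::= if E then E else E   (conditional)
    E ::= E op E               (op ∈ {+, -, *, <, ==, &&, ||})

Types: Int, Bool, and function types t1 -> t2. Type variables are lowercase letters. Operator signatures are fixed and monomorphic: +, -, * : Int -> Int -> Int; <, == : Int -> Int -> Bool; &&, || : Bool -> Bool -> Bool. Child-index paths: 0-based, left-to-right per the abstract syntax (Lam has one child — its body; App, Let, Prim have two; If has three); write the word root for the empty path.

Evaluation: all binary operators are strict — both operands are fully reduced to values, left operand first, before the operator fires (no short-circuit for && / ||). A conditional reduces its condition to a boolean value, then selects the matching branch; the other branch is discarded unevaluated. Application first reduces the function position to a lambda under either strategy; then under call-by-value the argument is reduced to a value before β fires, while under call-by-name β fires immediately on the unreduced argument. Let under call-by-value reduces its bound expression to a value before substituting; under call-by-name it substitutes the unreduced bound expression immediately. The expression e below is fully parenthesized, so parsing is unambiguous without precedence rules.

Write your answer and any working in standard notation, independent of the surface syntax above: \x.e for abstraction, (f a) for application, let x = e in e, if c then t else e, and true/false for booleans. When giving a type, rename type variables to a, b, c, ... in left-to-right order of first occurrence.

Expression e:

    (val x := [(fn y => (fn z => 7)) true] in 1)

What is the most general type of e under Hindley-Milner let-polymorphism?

Answer: Int

Trace:
\z._ : b -> Int
\y._ : a -> b -> Int
  unify a -> b -> Int ~ Bool -> c
  unify a ~ Bool
  unify b -> Int ~ c
_ _ : b -> Int
let x : forall. b -> Int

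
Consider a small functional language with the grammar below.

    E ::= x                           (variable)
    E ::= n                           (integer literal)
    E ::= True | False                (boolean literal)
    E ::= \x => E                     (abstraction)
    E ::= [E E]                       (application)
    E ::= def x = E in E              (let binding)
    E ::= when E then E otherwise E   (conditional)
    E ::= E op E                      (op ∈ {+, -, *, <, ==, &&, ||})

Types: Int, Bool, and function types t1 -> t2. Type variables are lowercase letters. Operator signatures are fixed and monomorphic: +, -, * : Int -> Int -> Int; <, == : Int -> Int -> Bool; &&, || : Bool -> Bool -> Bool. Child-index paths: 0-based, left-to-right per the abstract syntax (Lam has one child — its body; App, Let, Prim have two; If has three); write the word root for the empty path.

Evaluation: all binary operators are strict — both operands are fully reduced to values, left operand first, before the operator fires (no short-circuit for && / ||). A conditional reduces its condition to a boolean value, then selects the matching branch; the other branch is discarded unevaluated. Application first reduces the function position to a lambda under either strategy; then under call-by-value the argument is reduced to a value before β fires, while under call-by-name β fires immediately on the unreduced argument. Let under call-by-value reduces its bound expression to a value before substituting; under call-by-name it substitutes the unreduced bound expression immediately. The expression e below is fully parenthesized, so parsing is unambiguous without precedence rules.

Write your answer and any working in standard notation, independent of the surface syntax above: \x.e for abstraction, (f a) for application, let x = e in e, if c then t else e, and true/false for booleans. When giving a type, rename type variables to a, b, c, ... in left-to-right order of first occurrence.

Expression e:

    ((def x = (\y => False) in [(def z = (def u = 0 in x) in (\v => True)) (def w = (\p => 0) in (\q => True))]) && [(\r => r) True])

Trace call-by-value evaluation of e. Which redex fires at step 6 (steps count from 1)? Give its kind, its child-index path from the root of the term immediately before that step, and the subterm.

Working:
step 0: ((let x = (\y.false) in ((let z = (let u = 0 in x) in (\v.true)) (let w = (\p.0) in (\q.true)))) && ((\r.r) true))
step 1: [let@0] (((let z = (let u = 0 in (\y.false)) in (\v.true)) (let w = (\p.0) in (\q.true))) && ((\r.r) true))
step 2: [let@0.0.0] (((let z = (\y.false) in (\v.true)) (let w = (\p.0) in (\q.true))) && ((\r.r) true))
step 3: [let@0.0] (((\v.true) (let w = (\p.0) in (\q.true))) && ((\r.r) true))
step 4: [let@0.1] (((\v.true) (\q.true)) && ((\r.r) true))
step 5: [beta@0] (true && ((\r.r) true))
step 6: [beta@1] (true && true)

Answer: beta at 1 : ((\r.r) true)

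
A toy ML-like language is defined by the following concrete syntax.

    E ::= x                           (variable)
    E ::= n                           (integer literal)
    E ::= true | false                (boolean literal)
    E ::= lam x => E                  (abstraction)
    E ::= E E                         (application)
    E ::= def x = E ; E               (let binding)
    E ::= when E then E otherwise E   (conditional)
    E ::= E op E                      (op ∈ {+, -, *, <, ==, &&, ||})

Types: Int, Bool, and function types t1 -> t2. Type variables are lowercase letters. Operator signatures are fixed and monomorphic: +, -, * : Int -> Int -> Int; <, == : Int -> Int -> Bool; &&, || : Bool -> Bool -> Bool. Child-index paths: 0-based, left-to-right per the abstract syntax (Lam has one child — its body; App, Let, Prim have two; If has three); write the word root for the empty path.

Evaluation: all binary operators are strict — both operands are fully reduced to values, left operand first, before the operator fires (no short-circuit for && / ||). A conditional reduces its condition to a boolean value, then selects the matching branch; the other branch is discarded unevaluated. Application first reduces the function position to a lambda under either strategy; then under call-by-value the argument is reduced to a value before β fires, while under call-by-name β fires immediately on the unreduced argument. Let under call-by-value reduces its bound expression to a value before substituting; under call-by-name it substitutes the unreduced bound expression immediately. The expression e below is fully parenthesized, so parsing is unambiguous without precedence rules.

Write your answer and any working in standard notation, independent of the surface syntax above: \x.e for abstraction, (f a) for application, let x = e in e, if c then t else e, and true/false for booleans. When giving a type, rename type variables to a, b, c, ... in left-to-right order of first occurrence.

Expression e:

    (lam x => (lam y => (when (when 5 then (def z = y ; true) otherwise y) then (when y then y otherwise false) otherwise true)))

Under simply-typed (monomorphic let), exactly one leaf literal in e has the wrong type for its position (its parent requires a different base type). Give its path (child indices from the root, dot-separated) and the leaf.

Working:
  unify Int ~ Bool
  FAIL: mismatch Int ~ Bool

Answer: 0.0.0.0 : 5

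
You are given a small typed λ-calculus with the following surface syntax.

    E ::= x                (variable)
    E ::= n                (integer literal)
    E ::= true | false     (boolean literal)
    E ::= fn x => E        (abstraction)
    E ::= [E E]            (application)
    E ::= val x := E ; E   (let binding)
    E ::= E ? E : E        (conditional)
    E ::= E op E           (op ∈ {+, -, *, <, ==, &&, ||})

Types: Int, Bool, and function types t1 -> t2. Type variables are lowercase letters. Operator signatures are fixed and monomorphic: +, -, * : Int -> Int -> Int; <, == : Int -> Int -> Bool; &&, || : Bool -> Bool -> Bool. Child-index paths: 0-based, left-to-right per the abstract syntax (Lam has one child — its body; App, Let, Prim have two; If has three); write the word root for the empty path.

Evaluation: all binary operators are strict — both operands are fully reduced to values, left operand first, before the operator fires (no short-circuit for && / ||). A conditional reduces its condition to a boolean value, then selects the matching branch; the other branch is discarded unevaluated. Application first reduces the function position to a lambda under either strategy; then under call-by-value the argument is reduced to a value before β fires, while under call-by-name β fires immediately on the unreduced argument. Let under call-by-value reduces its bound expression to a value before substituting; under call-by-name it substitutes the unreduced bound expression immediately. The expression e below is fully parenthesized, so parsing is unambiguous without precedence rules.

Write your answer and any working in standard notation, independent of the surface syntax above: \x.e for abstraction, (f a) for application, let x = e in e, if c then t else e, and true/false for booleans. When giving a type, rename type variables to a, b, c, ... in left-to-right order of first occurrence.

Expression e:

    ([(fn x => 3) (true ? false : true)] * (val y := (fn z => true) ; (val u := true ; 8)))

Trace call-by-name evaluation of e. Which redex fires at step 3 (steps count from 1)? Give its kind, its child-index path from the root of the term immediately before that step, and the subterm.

Derivation:
step 0: (((\x.3) (if true then false else true)) * (let y = (\z.true) in (let u = true in 8)))
step 1: [beta@0] (3 * (let y = (\z.true) in (let u = true in 8)))
step 2: [let@1] (3 * (let u = true in 8))
step 3: [let@1] (3 * 8)

Answer: let at 1 : (let u = true in 8)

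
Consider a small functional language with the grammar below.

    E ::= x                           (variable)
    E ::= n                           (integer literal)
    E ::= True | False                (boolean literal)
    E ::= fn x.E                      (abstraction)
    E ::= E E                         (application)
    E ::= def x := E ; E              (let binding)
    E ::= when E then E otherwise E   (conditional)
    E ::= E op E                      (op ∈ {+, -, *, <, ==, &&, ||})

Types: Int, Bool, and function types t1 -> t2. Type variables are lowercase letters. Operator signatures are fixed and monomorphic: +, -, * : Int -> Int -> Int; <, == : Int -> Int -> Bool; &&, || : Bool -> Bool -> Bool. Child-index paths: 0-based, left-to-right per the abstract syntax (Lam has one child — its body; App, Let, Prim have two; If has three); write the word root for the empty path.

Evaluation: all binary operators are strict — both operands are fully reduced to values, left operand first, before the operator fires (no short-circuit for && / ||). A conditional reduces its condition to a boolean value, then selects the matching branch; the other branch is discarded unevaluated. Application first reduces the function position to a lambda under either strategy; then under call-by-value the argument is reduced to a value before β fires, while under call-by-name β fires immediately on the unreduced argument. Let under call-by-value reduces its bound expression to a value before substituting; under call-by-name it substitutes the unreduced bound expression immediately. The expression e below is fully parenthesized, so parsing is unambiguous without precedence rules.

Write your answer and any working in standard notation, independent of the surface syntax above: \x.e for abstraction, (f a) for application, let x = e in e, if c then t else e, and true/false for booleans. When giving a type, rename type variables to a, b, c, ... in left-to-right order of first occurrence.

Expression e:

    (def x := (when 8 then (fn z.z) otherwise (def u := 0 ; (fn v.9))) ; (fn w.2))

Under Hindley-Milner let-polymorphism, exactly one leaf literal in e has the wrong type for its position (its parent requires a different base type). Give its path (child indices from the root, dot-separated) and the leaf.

Derivation:
  unify Int ~ Bool
  FAIL: mismatch Int ~ Bool

Answer: 0.0 : 8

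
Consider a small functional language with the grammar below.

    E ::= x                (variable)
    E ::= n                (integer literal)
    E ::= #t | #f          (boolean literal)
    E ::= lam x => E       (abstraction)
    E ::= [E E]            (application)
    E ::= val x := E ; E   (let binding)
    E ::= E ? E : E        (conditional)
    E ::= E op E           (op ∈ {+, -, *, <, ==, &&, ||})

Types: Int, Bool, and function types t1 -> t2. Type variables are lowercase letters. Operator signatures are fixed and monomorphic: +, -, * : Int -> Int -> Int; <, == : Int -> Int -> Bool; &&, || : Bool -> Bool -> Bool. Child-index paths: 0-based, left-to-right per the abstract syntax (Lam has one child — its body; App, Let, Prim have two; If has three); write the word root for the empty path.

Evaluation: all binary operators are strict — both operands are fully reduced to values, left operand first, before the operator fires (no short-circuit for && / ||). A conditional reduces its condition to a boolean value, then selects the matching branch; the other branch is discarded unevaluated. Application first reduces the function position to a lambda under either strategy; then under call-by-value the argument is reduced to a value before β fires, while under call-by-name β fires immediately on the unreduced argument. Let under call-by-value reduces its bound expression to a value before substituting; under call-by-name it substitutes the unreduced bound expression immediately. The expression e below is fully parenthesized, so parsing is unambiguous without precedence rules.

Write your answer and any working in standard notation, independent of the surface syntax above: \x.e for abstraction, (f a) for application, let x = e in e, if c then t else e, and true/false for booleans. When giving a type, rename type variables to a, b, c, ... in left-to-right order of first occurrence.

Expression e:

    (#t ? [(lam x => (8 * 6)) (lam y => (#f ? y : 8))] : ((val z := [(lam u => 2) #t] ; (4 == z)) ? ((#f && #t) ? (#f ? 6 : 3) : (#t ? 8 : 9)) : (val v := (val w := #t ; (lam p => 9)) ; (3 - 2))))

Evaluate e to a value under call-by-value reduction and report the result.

Answer: 48

Trace:
step 0: (if true then ((\x.(8 * 6)) (\y.(if false then y else 8))) else (if (let z = ((\u.2) true) in (4 == z)) then (if (false && true) then (if false then 6 else 3) else (if true then 8 else 9)) else (let v = (let w = true in (\p.9)) in (3 - 2))))
step 1: [if@root] ((\x.(8 * 6)) (\y.(if false then y else 8)))
step 2: [beta@root] (8 * 6)
step 3: [delta@root] 48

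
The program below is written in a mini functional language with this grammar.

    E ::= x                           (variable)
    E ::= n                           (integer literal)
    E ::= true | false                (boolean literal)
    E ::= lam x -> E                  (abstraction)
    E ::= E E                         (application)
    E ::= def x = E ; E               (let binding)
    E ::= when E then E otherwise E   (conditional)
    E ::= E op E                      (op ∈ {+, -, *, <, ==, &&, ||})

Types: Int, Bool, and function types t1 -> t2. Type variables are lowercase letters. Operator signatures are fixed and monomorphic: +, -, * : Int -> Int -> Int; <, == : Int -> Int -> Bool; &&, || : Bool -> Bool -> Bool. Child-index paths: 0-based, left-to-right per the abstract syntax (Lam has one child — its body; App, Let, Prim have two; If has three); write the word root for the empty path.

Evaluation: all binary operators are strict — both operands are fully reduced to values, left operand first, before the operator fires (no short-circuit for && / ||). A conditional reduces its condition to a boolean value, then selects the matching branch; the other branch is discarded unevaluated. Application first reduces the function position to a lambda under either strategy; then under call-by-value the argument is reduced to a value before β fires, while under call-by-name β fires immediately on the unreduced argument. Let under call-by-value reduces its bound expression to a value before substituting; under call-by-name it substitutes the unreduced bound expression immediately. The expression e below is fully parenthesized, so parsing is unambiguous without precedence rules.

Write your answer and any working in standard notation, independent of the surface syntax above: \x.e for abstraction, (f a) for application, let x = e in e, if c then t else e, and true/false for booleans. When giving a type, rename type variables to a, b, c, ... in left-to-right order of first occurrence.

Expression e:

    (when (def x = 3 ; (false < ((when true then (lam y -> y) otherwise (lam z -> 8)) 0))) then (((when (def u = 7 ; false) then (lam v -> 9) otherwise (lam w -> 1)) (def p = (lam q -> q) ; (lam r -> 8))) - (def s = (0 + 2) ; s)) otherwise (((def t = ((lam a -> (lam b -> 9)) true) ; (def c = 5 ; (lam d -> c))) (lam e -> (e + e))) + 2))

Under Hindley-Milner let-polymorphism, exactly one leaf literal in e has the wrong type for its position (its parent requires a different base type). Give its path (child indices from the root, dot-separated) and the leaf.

Answer: 0.1.0 : false

Trace:
let x : Int
  unify Bool ~ Int
  FAIL: mismatch Bool ~ Int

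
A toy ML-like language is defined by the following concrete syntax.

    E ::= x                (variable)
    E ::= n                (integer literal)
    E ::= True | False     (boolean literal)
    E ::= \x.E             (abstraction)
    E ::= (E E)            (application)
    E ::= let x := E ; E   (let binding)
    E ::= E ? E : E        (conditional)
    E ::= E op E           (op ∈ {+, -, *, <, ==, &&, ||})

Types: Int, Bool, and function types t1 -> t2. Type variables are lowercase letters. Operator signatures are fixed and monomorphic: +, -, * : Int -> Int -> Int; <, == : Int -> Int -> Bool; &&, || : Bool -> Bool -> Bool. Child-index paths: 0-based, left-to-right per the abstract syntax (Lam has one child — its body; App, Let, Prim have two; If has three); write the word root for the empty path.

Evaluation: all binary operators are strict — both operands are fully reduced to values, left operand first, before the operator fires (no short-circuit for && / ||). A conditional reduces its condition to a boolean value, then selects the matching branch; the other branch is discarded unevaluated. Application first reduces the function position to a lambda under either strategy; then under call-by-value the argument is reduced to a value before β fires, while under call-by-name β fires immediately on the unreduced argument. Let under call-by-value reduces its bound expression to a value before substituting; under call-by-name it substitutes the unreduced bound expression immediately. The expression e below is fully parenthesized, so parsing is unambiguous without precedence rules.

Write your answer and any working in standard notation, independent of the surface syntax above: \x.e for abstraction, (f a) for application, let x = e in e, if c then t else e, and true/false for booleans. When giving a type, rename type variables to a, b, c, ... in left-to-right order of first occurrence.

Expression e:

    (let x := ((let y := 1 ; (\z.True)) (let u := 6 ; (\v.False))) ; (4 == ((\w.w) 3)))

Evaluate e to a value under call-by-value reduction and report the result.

Working:
step 0: (let x = ((let y = 1 in (\z.true)) (let u = 6 in (\v.false))) in (4 == ((\w.w) 3)))
step 1: [let@0.0] (let x = ((\z.true) (let u = 6 in (\v.false))) in (4 == ((\w.w) 3)))
step 2: [let@0.1] (let x = ((\z.true) (\v.false)) in (4 == ((\w.w) 3)))
step 3: [beta@0] (let x = true in (4 == ((\w.w) 3)))
step 4: [let@root] (4 == ((\w.w) 3))
step 5: [beta@1] (4 == 3)
step 6: [delta@root] false

Answer: false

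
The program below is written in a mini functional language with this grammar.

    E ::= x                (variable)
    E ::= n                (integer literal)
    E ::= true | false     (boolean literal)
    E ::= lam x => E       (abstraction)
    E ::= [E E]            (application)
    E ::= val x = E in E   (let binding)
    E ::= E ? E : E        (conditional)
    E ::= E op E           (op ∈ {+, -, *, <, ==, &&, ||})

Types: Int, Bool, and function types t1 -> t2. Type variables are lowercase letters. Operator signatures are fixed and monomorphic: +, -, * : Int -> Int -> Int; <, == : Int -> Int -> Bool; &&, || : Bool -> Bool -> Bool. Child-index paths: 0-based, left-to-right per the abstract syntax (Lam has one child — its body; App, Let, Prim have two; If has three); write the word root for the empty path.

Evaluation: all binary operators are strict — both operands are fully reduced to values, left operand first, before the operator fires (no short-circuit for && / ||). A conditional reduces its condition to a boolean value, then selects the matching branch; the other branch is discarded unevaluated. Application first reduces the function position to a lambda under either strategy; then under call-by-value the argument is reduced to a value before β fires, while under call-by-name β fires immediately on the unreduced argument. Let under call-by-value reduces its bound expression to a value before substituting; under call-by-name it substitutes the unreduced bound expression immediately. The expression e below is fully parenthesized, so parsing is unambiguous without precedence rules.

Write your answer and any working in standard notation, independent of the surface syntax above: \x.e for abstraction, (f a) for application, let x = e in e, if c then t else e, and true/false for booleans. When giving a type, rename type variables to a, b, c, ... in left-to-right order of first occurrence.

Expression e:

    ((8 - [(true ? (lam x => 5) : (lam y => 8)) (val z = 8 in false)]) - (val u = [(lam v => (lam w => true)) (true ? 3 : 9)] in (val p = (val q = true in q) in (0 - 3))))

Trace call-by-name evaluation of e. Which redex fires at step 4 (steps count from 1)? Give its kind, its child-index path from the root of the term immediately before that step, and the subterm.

Answer: let at 1 : (let u = ((\v.(\w.true)) (if true then 3 else 9)) in (let p = (let q = true in q) in (0 - 3)))

Working:
step 0: ((8 - ((if true then (\x.5) else (\y.8)) (let z = 8 in false))) - (let u = ((\v.(\w.true)) (if true then 3 else 9)) in (let p = (let q = true in q) in (0 - 3))))
step 1: [if@0.1.0] ((8 - ((\x.5) (let z = 8 in false))) - (let u = ((\v.(\w.true)) (if true then 3 else 9)) in (let p = (let q = true in q) in (0 - 3))))
step 2: [beta@0.1] ((8 - 5) - (let u = ((\v.(\w.true)) (if true then 3 else 9)) in (let p = (let q = true in q) in (0 - 3))))
step 3: [delta@0] (3 - (let u = ((\v.(\w.true)) (if true then 3 else 9)) in (let p = (let q = true in q) in (0 - 3))))
step 4: [let@1] (3 - (let p = (let q = true in q) in (0 - 3)))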